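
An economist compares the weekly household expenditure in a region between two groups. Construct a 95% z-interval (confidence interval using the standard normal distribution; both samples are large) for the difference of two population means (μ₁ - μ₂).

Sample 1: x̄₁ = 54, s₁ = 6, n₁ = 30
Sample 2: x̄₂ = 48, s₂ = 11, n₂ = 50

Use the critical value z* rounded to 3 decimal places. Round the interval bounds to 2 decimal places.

Both samples are large (n₁ = 30 ≥ 30, n₂ = 50 ≥ 30), so a z-interval for the difference of means applies.

Point estimate: x̄₁ - x̄₂ = 54 - 48 = 6

Standard error: SE = √(s₁²/n₁ + s₂²/n₂)
= √(6²/30 + 11²/50)
= √(1.200000 + 2.420000)
= 1.902630

For 95% confidence, z* = 1.96 (from standard normal table)
Margin of error: E = z* × SE = 1.96 × 1.902630 = 3.7292

Z-interval: (x̄₁ - x̄₂) ± E = 6 ± 3.7292 = (2.2708, 9.7292)

Rounded to 2 decimal places:

(2.27, 9.73)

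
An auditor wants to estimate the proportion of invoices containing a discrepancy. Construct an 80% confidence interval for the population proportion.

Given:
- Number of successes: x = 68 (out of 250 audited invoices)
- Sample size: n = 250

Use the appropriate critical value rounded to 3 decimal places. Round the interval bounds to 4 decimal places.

Sample proportion: p̂ = 68/250 = 0.272000

Check conditions for normal approximation:
  np̂ = 68 ≥ 10 ✓
  n(1-p̂) = 182 ≥ 10 ✓

The sample is large enough, so use a z-interval (normal approximation) for the proportion.

For 80% confidence, z* = 1.282 (from standard normal table)

Standard error: SE = √(p̂(1-p̂)/n) = √(0.272000×0.728000/250) = 0.02814363

Margin of error: E = z* × SE = 1.282 × 0.02814363 = 0.036080

Z-interval: p̂ ± E = 0.272000 ± 0.036080 = (0.235920, 0.308080)

Rounded to 4 decimal places:

(0.2359, 0.3081)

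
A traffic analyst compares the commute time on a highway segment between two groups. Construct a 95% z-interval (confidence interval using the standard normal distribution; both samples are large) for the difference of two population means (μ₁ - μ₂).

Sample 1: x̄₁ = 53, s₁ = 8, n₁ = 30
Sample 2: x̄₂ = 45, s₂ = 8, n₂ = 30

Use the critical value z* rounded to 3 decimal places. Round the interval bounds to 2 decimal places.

Both samples are large (n₁ = 30 ≥ 30, n₂ = 30 ≥ 30), so a z-interval for the difference of means applies.

Point estimate: x̄₁ - x̄₂ = 53 - 45 = 8

Standard error: SE = √(s₁²/n₁ + s₂²/n₂)
= √(8²/30 + 8²/30)
= √(2.133333 + 2.133333)
= 2.065591

For 95% confidence, z* = 1.96 (from standard normal table)
Margin of error: E = z* × SE = 1.96 × 2.065591 = 4.0486

Z-interval: (x̄₁ - x̄₂) ± E = 8 ± 4.0486 = (3.9514, 12.0486)

Rounded to 2 decimal places:

(3.95, 12.05)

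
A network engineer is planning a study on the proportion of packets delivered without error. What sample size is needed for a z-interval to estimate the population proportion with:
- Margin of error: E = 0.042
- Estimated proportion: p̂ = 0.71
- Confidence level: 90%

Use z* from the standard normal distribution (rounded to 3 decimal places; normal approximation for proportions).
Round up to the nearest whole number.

Using z* for proportion z-interval (normal approximation).

For 90% confidence, z* = 1.645 (from standard normal table)

Sample size formula for proportion z-interval: n = z*²p̂(1-p̂)/E²

n = 1.645² × 0.71 × 0.29 / 0.042²
  = 2.706025 × 0.2059 / 0.001764
  = 315.8563

Round up to the nearest whole number: n = 316

316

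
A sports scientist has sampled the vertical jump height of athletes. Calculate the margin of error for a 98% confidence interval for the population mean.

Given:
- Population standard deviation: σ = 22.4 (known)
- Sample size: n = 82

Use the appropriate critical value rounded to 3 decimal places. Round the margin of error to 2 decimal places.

The population standard deviation σ is known, so use the z-interval margin of error formula.

For 98% confidence, z* = 2.326 (from standard normal table)

Margin of error formula for z-interval: E = z* × σ/√n

E = 2.326 × 22.4/√82
  = 2.326 × 2.473666
  = 5.7537

Rounded to 2 decimal places:

5.75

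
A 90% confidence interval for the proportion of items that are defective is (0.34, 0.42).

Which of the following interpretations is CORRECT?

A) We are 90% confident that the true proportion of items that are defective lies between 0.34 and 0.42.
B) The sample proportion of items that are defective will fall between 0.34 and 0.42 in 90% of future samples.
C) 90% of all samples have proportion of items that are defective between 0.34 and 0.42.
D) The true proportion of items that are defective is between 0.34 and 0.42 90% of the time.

A confidence interval represents our confidence in the procedure, not a probability statement about the parameter.

Key concept: If we repeated this sampling process many times and computed a 90% CI each time, about 90% of those intervals would contain the true population parameter.

For this specific interval (0.34, 0.42):
- Midpoint (point estimate): 0.38
- Margin of error: 0.04

The correct interpretation is the one stating confidence that the true parameter lies in the interval — option A.

A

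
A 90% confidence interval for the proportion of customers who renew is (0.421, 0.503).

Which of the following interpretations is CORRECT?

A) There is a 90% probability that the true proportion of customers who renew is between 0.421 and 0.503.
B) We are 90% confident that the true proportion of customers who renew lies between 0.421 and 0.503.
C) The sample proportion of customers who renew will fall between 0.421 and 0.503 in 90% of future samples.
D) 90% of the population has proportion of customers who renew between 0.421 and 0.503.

A confidence interval represents our confidence in the procedure, not a probability statement about the parameter.

Key concept: If we repeated this sampling process many times and computed a 90% CI each time, about 90% of those intervals would contain the true population parameter.

For this specific interval (0.421, 0.503):
- Midpoint (point estimate): 0.462
- Margin of error: 0.041

The correct interpretation is the one stating confidence that the true parameter lies in the interval — option B.

B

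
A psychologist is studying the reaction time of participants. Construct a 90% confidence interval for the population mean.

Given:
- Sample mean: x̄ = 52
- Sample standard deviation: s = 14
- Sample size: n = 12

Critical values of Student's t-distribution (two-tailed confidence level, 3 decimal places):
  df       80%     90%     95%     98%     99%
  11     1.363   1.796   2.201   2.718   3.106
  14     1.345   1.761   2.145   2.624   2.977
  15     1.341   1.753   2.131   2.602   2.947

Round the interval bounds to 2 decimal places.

The population standard deviation σ is unknown (only the sample standard deviation s is given), so use a t-interval with df = n - 1 = 12 - 1 = 11.

For 90% confidence with df = 11, t* = 1.796 (from t-table)

Standard error: SE = s/√n = 14/√12 = 4.041452

Margin of error: E = t* × SE = 1.796 × 4.041452 = 7.2584

T-interval: x̄ ± E = 52 ± 7.2584 = (44.7416, 59.2584)

Rounded to 2 decimal places:

(44.74, 59.26)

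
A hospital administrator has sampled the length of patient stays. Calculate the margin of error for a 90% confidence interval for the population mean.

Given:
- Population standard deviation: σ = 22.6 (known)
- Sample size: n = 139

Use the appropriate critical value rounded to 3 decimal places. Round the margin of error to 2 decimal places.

The population standard deviation σ is known, so use the z-interval margin of error formula.

For 90% confidence, z* = 1.645 (from standard normal table)

Margin of error formula for z-interval: E = z* × σ/√n

E = 1.645 × 22.6/√139
  = 1.645 × 1.916907
  = 3.1533

Rounded to 2 decimal places:

3.15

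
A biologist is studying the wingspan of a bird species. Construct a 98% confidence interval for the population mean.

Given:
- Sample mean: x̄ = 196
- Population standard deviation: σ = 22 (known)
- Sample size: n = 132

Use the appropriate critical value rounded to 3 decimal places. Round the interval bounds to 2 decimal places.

The population standard deviation σ is known, so use a z-interval (standard normal critical value).

For 98% confidence, z* = 2.326 (from standard normal table)

Standard error: SE = σ/√n = 22/√132 = 1.914854

Margin of error: E = z* × SE = 2.326 × 1.914854 = 4.4540

Z-interval: x̄ ± E = 196 ± 4.4540 = (191.5460, 200.4540)

Rounded to 2 decimal places:

(191.55, 200.45)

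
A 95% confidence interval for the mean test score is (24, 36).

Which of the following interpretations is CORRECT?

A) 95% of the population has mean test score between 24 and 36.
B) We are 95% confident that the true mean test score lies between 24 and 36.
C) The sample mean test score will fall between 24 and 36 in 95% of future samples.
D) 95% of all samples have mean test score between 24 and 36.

A confidence interval represents our confidence in the procedure, not a probability statement about the parameter.

Key concept: If we repeated this sampling process many times and computed a 95% CI each time, about 95% of those intervals would contain the true population parameter.

For this specific interval (24, 36):
- Midpoint (point estimate): 30
- Margin of error: 6

The correct interpretation is the one stating confidence that the true parameter lies in the interval — option B.

B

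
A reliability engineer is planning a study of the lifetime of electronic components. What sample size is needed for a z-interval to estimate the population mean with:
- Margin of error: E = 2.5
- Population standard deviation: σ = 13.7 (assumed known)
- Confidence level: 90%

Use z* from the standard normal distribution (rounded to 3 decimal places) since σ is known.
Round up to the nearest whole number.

Using z* since population σ is known (z-interval formula).

For 90% confidence, z* = 1.645 (from standard normal table)

Sample size formula for z-interval: n = (z*σ/E)²

n = (1.645 × 13.7 / 2.5)²
  = (9.014600)²
  = 81.2630

Round up to the nearest whole number: n = 82

82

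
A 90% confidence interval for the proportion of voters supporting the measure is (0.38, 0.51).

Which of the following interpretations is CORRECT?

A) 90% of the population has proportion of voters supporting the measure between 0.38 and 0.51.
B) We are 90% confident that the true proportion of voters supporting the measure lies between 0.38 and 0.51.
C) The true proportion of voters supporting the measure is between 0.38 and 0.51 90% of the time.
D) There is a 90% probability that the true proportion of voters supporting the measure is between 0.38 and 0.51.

A confidence interval represents our confidence in the procedure, not a probability statement about the parameter.

Key concept: If we repeated this sampling process many times and computed a 90% CI each time, about 90% of those intervals would contain the true population parameter.

For this specific interval (0.38, 0.51):
- Midpoint (point estimate): 0.445
- Margin of error: 0.065

The correct interpretation is the one stating confidence that the true parameter lies in the interval — option B.

B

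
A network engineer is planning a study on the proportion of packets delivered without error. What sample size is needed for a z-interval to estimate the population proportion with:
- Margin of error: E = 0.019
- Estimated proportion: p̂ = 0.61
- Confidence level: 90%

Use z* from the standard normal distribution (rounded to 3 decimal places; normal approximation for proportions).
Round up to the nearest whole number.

Using z* for proportion z-interval (normal approximation).

For 90% confidence, z* = 1.645 (from standard normal table)

Sample size formula for proportion z-interval: n = z*²p̂(1-p̂)/E²

n = 1.645² × 0.61 × 0.39 / 0.019²
  = 2.706025 × 0.2379 / 0.000361
  = 1783.2780

Round up to the nearest whole number: n = 1784

1784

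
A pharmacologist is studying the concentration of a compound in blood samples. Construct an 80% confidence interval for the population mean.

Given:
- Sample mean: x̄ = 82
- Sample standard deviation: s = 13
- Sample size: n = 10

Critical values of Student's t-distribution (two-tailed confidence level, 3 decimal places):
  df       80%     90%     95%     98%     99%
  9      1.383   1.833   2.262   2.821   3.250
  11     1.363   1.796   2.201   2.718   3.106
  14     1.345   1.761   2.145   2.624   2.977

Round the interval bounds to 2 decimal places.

The population standard deviation σ is unknown (only the sample standard deviation s is given), so use a t-interval with df = n - 1 = 10 - 1 = 9.

For 80% confidence with df = 9, t* = 1.383 (from t-table)

Standard error: SE = s/√n = 13/√10 = 4.110961

Margin of error: E = t* × SE = 1.383 × 4.110961 = 5.6855

T-interval: x̄ ± E = 82 ± 5.6855 = (76.3145, 87.6855)

Rounded to 2 decimal places:

(76.31, 87.69)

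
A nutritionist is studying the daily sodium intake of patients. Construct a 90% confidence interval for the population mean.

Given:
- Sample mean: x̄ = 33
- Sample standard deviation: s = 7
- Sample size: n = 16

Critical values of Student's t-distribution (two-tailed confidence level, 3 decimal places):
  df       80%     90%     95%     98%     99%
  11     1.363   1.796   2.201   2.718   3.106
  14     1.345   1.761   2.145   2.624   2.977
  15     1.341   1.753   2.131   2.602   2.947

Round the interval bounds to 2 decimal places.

The population standard deviation σ is unknown (only the sample standard deviation s is given), so use a t-interval with df = n - 1 = 16 - 1 = 15.

For 90% confidence with df = 15, t* = 1.753 (from t-table)

Standard error: SE = s/√n = 7/√16 = 1.750000

Margin of error: E = t* × SE = 1.753 × 1.750000 = 3.0677

T-interval: x̄ ± E = 33 ± 3.0677 = (29.9322, 36.0677)

Rounded to 2 decimal places:

(29.93, 36.07)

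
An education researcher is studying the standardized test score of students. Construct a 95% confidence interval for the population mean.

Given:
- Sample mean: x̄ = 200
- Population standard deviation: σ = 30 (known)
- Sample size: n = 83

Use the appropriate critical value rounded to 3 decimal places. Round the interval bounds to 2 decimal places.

The population standard deviation σ is known, so use a z-interval (standard normal critical value).

For 95% confidence, z* = 1.96 (from standard normal table)

Standard error: SE = σ/√n = 30/√83 = 3.292928

Margin of error: E = z* × SE = 1.96 × 3.292928 = 6.4541

Z-interval: x̄ ± E = 200 ± 6.4541 = (193.5459, 206.4541)

Rounded to 2 decimal places:

(193.55, 206.45)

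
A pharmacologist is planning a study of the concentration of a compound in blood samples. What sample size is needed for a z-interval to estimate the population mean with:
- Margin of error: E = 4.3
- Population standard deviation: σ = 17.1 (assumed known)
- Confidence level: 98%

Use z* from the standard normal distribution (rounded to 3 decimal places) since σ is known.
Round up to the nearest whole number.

Using z* since population σ is known (z-interval formula).

For 98% confidence, z* = 2.326 (from standard normal table)

Sample size formula for z-interval: n = (z*σ/E)²

n = (2.326 × 17.1 / 4.3)²
  = (9.249907)²
  = 85.5608

Round up to the nearest whole number: n = 86

86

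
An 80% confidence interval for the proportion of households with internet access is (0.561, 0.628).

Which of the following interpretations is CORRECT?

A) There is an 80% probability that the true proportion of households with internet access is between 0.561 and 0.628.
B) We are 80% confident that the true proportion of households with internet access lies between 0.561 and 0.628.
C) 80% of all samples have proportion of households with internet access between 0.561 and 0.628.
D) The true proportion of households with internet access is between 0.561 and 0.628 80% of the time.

A confidence interval represents our confidence in the procedure, not a probability statement about the parameter.

Key concept: If we repeated this sampling process many times and computed an 80% CI each time, about 80% of those intervals would contain the true population parameter.

For this specific interval (0.561, 0.628):
- Midpoint (point estimate): 0.5945
- Margin of error: 0.0335

The correct interpretation is the one stating confidence that the true parameter lies in the interval — option B.

B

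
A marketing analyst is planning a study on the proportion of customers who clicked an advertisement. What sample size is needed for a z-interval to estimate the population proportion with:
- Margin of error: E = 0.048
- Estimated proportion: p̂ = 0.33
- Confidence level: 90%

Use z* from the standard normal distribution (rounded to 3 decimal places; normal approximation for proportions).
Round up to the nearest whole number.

Using z* for proportion z-interval (normal approximation).

For 90% confidence, z* = 1.645 (from standard normal table)

Sample size formula for proportion z-interval: n = z*²p̂(1-p̂)/E²

n = 1.645² × 0.33 × 0.67 / 0.048²
  = 2.706025 × 0.2211 / 0.002304
  = 259.6797

Round up to the nearest whole number: n = 260

260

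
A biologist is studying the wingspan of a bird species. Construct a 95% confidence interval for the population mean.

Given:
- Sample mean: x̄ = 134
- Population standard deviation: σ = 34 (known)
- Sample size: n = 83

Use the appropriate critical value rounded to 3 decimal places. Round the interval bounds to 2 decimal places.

The population standard deviation σ is known, so use a z-interval (standard normal critical value).

For 95% confidence, z* = 1.96 (from standard normal table)

Standard error: SE = σ/√n = 34/√83 = 3.731985

Margin of error: E = z* × SE = 1.96 × 3.731985 = 7.3147

Z-interval: x̄ ± E = 134 ± 7.3147 = (126.6853, 141.3147)

Rounded to 2 decimal places:

(126.69, 141.31)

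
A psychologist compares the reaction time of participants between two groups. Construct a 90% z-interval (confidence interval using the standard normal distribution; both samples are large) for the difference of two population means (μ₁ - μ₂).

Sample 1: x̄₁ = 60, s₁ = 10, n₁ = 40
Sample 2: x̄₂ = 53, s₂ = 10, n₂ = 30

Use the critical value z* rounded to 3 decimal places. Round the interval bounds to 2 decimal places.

Both samples are large (n₁ = 40 ≥ 30, n₂ = 30 ≥ 30), so a z-interval for the difference of means applies.

Point estimate: x̄₁ - x̄₂ = 60 - 53 = 7

Standard error: SE = √(s₁²/n₁ + s₂²/n₂)
= √(10²/40 + 10²/30)
= √(2.500000 + 3.333333)
= 2.415229

For 90% confidence, z* = 1.645 (from standard normal table)
Margin of error: E = z* × SE = 1.645 × 2.415229 = 3.9731

Z-interval: (x̄₁ - x̄₂) ± E = 7 ± 3.9731 = (3.0269, 10.9731)

Rounded to 2 decimal places:

(3.03, 10.97)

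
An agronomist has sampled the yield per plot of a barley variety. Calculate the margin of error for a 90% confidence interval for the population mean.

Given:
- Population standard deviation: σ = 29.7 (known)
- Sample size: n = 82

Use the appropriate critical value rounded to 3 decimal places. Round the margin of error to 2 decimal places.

The population standard deviation σ is known, so use the z-interval margin of error formula.

For 90% confidence, z* = 1.645 (from standard normal table)

Margin of error formula for z-interval: E = z* × σ/√n

E = 1.645 × 29.7/√82
  = 1.645 × 3.279816
  = 5.3953

Rounded to 2 decimal places:

5.40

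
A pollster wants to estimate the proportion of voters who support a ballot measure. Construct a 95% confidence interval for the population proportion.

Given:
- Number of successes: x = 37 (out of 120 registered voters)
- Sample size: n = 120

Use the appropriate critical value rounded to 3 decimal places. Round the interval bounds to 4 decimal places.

Sample proportion: p̂ = 37/120 = 0.308333

Check conditions for normal approximation:
  np̂ = 37 ≥ 10 ✓
  n(1-p̂) = 83 ≥ 10 ✓

The sample is large enough, so use a z-interval (normal approximation) for the proportion.

For 95% confidence, z* = 1.96 (from standard normal table)

Standard error: SE = √(p̂(1-p̂)/n) = √(0.308333×0.691667/120) = 0.04215684

Margin of error: E = z* × SE = 1.96 × 0.04215684 = 0.082627

Z-interval: p̂ ± E = 0.308333 ± 0.082627 = (0.225706, 0.390961)

Rounded to 4 decimal places:

(0.2257, 0.3910)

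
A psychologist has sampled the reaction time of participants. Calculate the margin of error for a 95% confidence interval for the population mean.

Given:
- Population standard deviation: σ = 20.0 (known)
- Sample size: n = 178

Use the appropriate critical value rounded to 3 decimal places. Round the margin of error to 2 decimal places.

The population standard deviation σ is known, so use the z-interval margin of error formula.

For 95% confidence, z* = 1.96 (from standard normal table)

Margin of error formula for z-interval: E = z* × σ/√n

E = 1.96 × 20.0/√178
  = 1.96 × 1.499063
  = 2.9382

Rounded to 2 decimal places:

2.94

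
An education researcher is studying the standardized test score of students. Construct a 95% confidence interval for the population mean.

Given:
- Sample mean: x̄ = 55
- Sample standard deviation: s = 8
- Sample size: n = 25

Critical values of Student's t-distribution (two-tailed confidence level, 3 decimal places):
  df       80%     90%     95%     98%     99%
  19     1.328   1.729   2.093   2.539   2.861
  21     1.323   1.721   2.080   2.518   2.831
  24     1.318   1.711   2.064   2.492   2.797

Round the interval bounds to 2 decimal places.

The population standard deviation σ is unknown (only the sample standard deviation s is given), so use a t-interval with df = n - 1 = 25 - 1 = 24.

For 95% confidence with df = 24, t* = 2.064 (from t-table)

Standard error: SE = s/√n = 8/√25 = 1.600000

Margin of error: E = t* × SE = 2.064 × 1.600000 = 3.3024

T-interval: x̄ ± E = 55 ± 3.3024 = (51.6976, 58.3024)

Rounded to 2 decimal places:

(51.70, 58.30)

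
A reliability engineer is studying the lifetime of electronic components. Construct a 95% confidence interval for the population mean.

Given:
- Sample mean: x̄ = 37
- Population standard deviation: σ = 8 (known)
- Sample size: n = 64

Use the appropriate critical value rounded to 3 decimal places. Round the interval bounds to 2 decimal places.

The population standard deviation σ is known, so use a z-interval (standard normal critical value).

For 95% confidence, z* = 1.96 (from standard normal table)

Standard error: SE = σ/√n = 8/√64 = 1.000000

Margin of error: E = z* × SE = 1.96 × 1.000000 = 1.9600

Z-interval: x̄ ± E = 37 ± 1.9600 = (35.0400, 38.9600)

Rounded to 2 decimal places:

(35.04, 38.96)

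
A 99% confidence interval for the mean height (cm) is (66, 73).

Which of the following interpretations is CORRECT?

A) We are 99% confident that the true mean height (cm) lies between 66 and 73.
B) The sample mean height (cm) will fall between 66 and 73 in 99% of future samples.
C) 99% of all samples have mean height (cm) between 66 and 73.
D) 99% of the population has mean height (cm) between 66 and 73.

A confidence interval represents our confidence in the procedure, not a probability statement about the parameter.

Key concept: If we repeated this sampling process many times and computed a 99% CI each time, about 99% of those intervals would contain the true population parameter.

For this specific interval (66, 73):
- Midpoint (point estimate): 69.5
- Margin of error: 3.5

The correct interpretation is the one stating confidence that the true parameter lies in the interval — option A.

A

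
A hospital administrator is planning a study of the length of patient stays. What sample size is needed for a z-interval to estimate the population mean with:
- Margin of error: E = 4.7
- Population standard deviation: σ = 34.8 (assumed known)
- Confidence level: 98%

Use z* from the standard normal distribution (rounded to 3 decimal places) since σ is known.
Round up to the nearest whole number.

Using z* since population σ is known (z-interval formula).

For 98% confidence, z* = 2.326 (from standard normal table)

Sample size formula for z-interval: n = (z*σ/E)²

n = (2.326 × 34.8 / 4.7)²
  = (17.222298)²
  = 296.6075

Round up to the nearest whole number: n = 297

297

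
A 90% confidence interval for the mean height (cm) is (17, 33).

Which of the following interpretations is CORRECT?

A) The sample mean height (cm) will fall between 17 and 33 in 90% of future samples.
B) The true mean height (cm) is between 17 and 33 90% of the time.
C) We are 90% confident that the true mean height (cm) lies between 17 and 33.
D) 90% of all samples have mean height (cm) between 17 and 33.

A confidence interval represents our confidence in the procedure, not a probability statement about the parameter.

Key concept: If we repeated this sampling process many times and computed a 90% CI each time, about 90% of those intervals would contain the true population parameter.

For this specific interval (17, 33):
- Midpoint (point estimate): 25
- Margin of error: 8

The correct interpretation is the one stating confidence that the true parameter lies in the interval — option C.

C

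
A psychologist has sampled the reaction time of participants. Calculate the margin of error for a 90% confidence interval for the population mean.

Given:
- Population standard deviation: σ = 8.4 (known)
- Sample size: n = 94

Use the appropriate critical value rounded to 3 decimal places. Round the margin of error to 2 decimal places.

The population standard deviation σ is known, so use the z-interval margin of error formula.

For 90% confidence, z* = 1.645 (from standard normal table)

Margin of error formula for z-interval: E = z* × σ/√n

E = 1.645 × 8.4/√94
  = 1.645 × 0.866394
  = 1.4252

Rounded to 2 decimal places:

1.43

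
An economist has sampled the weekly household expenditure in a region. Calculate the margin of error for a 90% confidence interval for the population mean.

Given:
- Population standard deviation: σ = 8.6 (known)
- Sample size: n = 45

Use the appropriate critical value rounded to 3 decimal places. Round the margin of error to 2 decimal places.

The population standard deviation σ is known, so use the z-interval margin of error formula.

For 90% confidence, z* = 1.645 (from standard normal table)

Margin of error formula for z-interval: E = z* × σ/√n

E = 1.645 × 8.6/√45
  = 1.645 × 1.282012
  = 2.1089

Rounded to 2 decimal places:

2.11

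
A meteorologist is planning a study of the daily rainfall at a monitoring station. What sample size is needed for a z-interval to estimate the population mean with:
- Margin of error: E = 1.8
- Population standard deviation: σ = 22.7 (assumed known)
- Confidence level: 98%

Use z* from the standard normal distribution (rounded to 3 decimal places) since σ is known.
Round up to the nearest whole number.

Using z* since population σ is known (z-interval formula).

For 98% confidence, z* = 2.326 (from standard normal table)

Sample size formula for z-interval: n = (z*σ/E)²

n = (2.326 × 22.7 / 1.8)²
  = (29.333444)²
  = 860.4510

Round up to the nearest whole number: n = 861

861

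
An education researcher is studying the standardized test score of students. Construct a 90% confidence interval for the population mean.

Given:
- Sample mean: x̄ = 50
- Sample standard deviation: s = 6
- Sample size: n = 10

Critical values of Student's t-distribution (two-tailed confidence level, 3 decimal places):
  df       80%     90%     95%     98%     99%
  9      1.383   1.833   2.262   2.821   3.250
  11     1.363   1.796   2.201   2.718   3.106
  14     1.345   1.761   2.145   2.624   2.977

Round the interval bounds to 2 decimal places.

The population standard deviation σ is unknown (only the sample standard deviation s is given), so use a t-interval with df = n - 1 = 10 - 1 = 9.

For 90% confidence with df = 9, t* = 1.833 (from t-table)

Standard error: SE = s/√n = 6/√10 = 1.897367

Margin of error: E = t* × SE = 1.833 × 1.897367 = 3.4779

T-interval: x̄ ± E = 50 ± 3.4779 = (46.5221, 53.4779)

Rounded to 2 decimal places:

(46.52, 53.48)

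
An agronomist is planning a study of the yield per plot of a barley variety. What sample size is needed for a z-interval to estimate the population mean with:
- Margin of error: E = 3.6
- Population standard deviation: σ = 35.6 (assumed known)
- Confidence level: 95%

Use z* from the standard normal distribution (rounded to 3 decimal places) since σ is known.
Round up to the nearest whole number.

Using z* since population σ is known (z-interval formula).

For 95% confidence, z* = 1.96 (from standard normal table)

Sample size formula for z-interval: n = (z*σ/E)²

n = (1.96 × 35.6 / 3.6)²
  = (19.382222)²
  = 375.6705

Round up to the nearest whole number: n = 376

376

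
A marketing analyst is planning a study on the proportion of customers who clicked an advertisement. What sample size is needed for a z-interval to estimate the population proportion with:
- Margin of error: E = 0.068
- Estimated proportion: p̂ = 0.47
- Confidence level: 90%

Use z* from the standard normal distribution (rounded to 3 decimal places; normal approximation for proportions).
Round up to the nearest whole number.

Using z* for proportion z-interval (normal approximation).

For 90% confidence, z* = 1.645 (from standard normal table)

Sample size formula for proportion z-interval: n = z*²p̂(1-p̂)/E²

n = 1.645² × 0.47 × 0.53 / 0.068²
  = 2.706025 × 0.2491 / 0.004624
  = 145.7766

Round up to the nearest whole number: n = 146

146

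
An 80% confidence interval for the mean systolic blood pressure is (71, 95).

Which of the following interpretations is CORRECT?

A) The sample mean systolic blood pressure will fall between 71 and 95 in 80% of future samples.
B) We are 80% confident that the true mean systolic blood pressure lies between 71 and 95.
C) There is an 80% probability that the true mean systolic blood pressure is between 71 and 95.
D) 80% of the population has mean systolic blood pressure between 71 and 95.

A confidence interval represents our confidence in the procedure, not a probability statement about the parameter.

Key concept: If we repeated this sampling process many times and computed an 80% CI each time, about 80% of those intervals would contain the true population parameter.

For this specific interval (71, 95):
- Midpoint (point estimate): 83
- Margin of error: 12

The correct interpretation is the one stating confidence that the true parameter lies in the interval — option B.

B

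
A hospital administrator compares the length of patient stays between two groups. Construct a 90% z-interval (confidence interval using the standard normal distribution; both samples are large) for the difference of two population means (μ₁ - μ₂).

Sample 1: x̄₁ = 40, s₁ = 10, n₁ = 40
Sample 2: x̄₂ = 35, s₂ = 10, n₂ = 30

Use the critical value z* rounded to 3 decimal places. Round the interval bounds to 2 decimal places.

Both samples are large (n₁ = 40 ≥ 30, n₂ = 30 ≥ 30), so a z-interval for the difference of means applies.

Point estimate: x̄₁ - x̄₂ = 40 - 35 = 5

Standard error: SE = √(s₁²/n₁ + s₂²/n₂)
= √(10²/40 + 10²/30)
= √(2.500000 + 3.333333)
= 2.415229

For 90% confidence, z* = 1.645 (from standard normal table)
Margin of error: E = z* × SE = 1.645 × 2.415229 = 3.9731

Z-interval: (x̄₁ - x̄₂) ± E = 5 ± 3.9731 = (1.0269, 8.9731)

Rounded to 2 decimal places:

(1.03, 8.97)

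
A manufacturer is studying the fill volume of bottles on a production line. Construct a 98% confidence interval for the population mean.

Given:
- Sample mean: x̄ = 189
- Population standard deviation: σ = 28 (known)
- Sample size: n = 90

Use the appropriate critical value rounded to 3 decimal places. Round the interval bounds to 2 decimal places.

The population standard deviation σ is known, so use a z-interval (standard normal critical value).

For 98% confidence, z* = 2.326 (from standard normal table)

Standard error: SE = σ/√n = 28/√90 = 2.951459

Margin of error: E = z* × SE = 2.326 × 2.951459 = 6.8651

Z-interval: x̄ ± E = 189 ± 6.8651 = (182.1349, 195.8651)

Rounded to 2 decimal places:

(182.13, 195.87)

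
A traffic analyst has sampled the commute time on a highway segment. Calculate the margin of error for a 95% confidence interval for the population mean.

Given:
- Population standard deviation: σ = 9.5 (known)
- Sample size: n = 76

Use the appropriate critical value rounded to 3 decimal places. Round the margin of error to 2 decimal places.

The population standard deviation σ is known, so use the z-interval margin of error formula.

For 95% confidence, z* = 1.96 (from standard normal table)

Margin of error formula for z-interval: E = z* × σ/√n

E = 1.96 × 9.5/√76
  = 1.96 × 1.089725
  = 2.1359

Rounded to 2 decimal places:

2.14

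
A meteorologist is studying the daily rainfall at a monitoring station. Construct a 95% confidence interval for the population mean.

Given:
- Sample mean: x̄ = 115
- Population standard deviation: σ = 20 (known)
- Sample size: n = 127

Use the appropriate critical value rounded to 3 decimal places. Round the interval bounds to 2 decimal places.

The population standard deviation σ is known, so use a z-interval (standard normal critical value).

For 95% confidence, z* = 1.96 (from standard normal table)

Standard error: SE = σ/√n = 20/√127 = 1.774713

Margin of error: E = z* × SE = 1.96 × 1.774713 = 3.4784

Z-interval: x̄ ± E = 115 ± 3.4784 = (111.5216, 118.4784)

Rounded to 2 decimal places:

(111.52, 118.48)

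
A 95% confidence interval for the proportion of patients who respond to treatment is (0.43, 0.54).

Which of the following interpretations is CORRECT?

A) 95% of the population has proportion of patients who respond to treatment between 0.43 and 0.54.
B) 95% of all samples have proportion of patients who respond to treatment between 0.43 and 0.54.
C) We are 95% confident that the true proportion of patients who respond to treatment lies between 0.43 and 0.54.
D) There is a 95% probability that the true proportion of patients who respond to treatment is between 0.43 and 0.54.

A confidence interval represents our confidence in the procedure, not a probability statement about the parameter.

Key concept: If we repeated this sampling process many times and computed a 95% CI each time, about 95% of those intervals would contain the true population parameter.

For this specific interval (0.43, 0.54):
- Midpoint (point estimate): 0.485
- Margin of error: 0.055

The correct interpretation is the one stating confidence that the true parameter lies in the interval — option C.

C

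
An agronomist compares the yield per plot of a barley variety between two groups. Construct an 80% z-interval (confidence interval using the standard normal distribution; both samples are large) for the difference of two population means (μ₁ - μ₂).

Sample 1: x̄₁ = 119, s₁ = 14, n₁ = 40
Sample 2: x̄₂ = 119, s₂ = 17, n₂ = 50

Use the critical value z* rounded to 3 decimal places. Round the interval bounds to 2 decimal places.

Both samples are large (n₁ = 40 ≥ 30, n₂ = 50 ≥ 30), so a z-interval for the difference of means applies.

Point estimate: x̄₁ - x̄₂ = 119 - 119 = 0

Standard error: SE = √(s₁²/n₁ + s₂²/n₂)
= √(14²/40 + 17²/50)
= √(4.900000 + 5.780000)
= 3.268027

For 80% confidence, z* = 1.282 (from standard normal table)
Margin of error: E = z* × SE = 1.282 × 3.268027 = 4.1896

Z-interval: (x̄₁ - x̄₂) ± E = 0 ± 4.1896 = (-4.1896, 4.1896)

Rounded to 2 decimal places:

(-4.19, 4.19)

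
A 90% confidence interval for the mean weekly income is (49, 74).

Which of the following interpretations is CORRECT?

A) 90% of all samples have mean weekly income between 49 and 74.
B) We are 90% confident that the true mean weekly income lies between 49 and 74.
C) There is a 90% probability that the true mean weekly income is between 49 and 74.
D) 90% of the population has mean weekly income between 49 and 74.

A confidence interval represents our confidence in the procedure, not a probability statement about the parameter.

Key concept: If we repeated this sampling process many times and computed a 90% CI each time, about 90% of those intervals would contain the true population parameter.

For this specific interval (49, 74):
- Midpoint (point estimate): 61.5
- Margin of error: 12.5

The correct interpretation is the one stating confidence that the true parameter lies in the interval — option B.

B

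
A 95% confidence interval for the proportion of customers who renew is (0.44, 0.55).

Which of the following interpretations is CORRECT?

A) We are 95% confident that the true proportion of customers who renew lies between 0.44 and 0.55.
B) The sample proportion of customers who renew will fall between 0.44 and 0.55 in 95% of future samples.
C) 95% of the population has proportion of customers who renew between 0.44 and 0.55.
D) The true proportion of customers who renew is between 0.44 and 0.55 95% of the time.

A confidence interval represents our confidence in the procedure, not a probability statement about the parameter.

Key concept: If we repeated this sampling process many times and computed a 95% CI each time, about 95% of those intervals would contain the true population parameter.

For this specific interval (0.44, 0.55):
- Midpoint (point estimate): 0.495
- Margin of error: 0.055

The correct interpretation is the one stating confidence that the true parameter lies in the interval — option A.

A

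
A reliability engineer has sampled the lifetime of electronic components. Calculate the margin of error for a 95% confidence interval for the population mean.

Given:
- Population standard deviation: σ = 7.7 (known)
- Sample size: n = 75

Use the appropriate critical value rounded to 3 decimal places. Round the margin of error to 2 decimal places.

The population standard deviation σ is known, so use the z-interval margin of error formula.

For 95% confidence, z* = 1.96 (from standard normal table)

Margin of error formula for z-interval: E = z* × σ/√n

E = 1.96 × 7.7/√75
  = 1.96 × 0.889119
  = 1.7427

Rounded to 2 decimal places:

1.74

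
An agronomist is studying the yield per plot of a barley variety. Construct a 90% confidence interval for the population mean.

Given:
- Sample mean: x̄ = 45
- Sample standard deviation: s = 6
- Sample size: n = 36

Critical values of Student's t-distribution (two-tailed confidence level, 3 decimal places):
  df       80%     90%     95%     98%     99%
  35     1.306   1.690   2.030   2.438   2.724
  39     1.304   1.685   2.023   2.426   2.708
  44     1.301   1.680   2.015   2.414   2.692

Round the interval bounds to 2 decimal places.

The population standard deviation σ is unknown (only the sample standard deviation s is given), so use a t-interval with df = n - 1 = 36 - 1 = 35.

For 90% confidence with df = 35, t* = 1.690 (from t-table)

Standard error: SE = s/√n = 6/√36 = 1.000000

Margin of error: E = t* × SE = 1.690 × 1.000000 = 1.6900

T-interval: x̄ ± E = 45 ± 1.6900 = (43.3100, 46.6900)

Rounded to 2 decimal places:

(43.31, 46.69)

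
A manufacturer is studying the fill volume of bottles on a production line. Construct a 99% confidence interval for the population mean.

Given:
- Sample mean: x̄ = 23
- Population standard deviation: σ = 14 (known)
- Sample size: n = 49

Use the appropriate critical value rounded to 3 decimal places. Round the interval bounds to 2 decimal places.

The population standard deviation σ is known, so use a z-interval (standard normal critical value).

For 99% confidence, z* = 2.576 (from standard normal table)

Standard error: SE = σ/√n = 14/√49 = 2.000000

Margin of error: E = z* × SE = 2.576 × 2.000000 = 5.1520

Z-interval: x̄ ± E = 23 ± 5.1520 = (17.8480, 28.1520)

Rounded to 2 decimal places:

(17.85, 28.15)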